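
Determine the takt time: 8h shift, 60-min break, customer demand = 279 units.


Available = 8×60 - 60 = 420 min
Takt time = 420 / 279
= 1.51 min/unit


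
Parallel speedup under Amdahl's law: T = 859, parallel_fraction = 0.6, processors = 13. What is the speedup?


Amdahl's law: T_p = T × ((1-p) + p/N)
= 859 × ((1-0.6) + 0.6/13)
= 859 × (0.40 + 0.0462)
= 859 × 0.4462
= 383.25
Speedup = 859/383.25
= 2.24×


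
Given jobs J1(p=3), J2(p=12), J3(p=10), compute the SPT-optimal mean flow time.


SPT order: J1 → J3 → J2
Completion times:
  J1: C=3
  J3: C=13
  J2: C=25
Sum = 41, n = 3
Mean flow = 41/3
= 13.67


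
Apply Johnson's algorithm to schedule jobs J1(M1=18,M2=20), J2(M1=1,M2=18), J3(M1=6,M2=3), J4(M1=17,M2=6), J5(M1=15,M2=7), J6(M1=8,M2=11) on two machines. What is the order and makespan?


Johnson's rule:
Group 1 (M1≤M2, sort by M1): ['J2', 'J6', 'J1']
Group 2 (M1>M2, sort desc M2): ['J5', 'J4', 'J3']
Sequence: J2 → J6 → J1 → J5 → J4 → J3
Makespan calculation:
  J2: M1 done=1, M2 done=19
  J6: M1 done=9, M2 done=30
  J1: M1 done=27, M2 done=50
  J5: M1 done=42, M2 done=57
  J4: M1 done=59, M2 done=65
  J3: M1 done=65, M2 done=68
= Sequence: J2 → J6 → J1 → J5 → J4 → J3, Makespan: 68


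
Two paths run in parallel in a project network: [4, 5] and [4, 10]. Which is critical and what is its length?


Path A: 4 + 5 = 9
Path B: 4 + 10 = 14
Critical path = longest = max(9, 14)
= 14 (Path B)


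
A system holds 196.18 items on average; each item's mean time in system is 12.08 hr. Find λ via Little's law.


Little's law: L = λW → λ = L / W
= 196.18 / 12.08
= 16.24 per hour


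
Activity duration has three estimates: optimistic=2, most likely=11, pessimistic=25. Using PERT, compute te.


te = (o + 4m + p) / 6
= (2 + 4×11 + 25) / 6
= (2 + 44 + 25) / 6
= 71 / 6
= 11.83


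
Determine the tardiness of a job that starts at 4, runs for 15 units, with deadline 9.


Completion = start + processing = 4 + 15 = 19
Tardiness = max(0, C - d) = max(0, 19 - 9)
= max(0, 10)
= 10


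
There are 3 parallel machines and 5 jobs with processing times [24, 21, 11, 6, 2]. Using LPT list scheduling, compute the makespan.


Jobs (LPT sorted): [24, 21, 11, 6, 2]
Machines: 3
  J=24 → Machine 1 (load: 0+24=24)
  J=21 → Machine 2 (load: 0+21=21)
  J=11 → Machine 3 (load: 0+11=11)
  J=6 → Machine 3 (load: 11+6=17)
  J=2 → Machine 3 (load: 17+2=19)
Machine loads: [24, 21, 19]
Makespan = max = 24 time units


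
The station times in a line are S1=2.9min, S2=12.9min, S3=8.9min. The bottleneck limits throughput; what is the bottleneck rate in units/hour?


Bottleneck = longest station time
Station times: [2.9, 12.9, 8.9]
Max = 12.9 min
Rate = 60 / 12.9
= 4.65 units/hour (bottleneck: 12.9min)


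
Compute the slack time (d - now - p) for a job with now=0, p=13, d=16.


Slack = due - current_time - processing
= 16 - 0 - 13
= 3


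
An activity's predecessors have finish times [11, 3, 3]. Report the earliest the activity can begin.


ES = max of all predecessor completion times
Predecessors: [11, 3, 3]
ES = max(11, 3, 3)
= 11


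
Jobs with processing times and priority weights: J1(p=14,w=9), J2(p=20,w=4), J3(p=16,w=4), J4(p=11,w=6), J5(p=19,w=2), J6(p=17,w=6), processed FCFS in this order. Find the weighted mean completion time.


Completion times:
  J1: C=14, w×C=9×14=126
  J2: C=34, w×C=4×34=136
  J3: C=50, w×C=4×50=200
  J4: C=61, w×C=6×61=366
  J5: C=80, w×C=2×80=160
  J6: C=97, w×C=6×97=582
Sum w×C = 1570
Sum w = 31
Weighted avg = 1570/31
= 50.65


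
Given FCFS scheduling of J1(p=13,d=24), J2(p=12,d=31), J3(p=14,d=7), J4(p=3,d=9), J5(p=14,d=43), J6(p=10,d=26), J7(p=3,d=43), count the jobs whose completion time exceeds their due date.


Completion vs due date:
  J1: C=13, d=24 → on time
  J2: C=25, d=31 → on time
  J3: C=39, d=7 → TARDY
  J4: C=42, d=9 → TARDY
  J5: C=56, d=43 → TARDY
  J6: C=66, d=26 → TARDY
  J7: C=69, d=43 → TARDY
Tardy jobs: J3, J4, J5, J6, J7
Count = 5


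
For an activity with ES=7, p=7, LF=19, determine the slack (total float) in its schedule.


EF = ES + duration = 7 + 7 = 14
LS = LF - duration = 19 - 7 = 12
Total Float = LF - EF = 19 - 14
(or LS - ES = 12 - 7)
= 5


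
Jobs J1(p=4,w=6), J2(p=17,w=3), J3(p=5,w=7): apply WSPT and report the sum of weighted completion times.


WSPT order (by p/w): J1 → J3 → J2
  J1: C=4, w·C=6×4=24
  J3: C=9, w·C=7×9=63
  J2: C=26, w·C=3×26=78
Σ w·C = 165
= 165


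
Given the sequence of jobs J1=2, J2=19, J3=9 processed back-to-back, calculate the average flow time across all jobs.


Completion times:
  J1: completes at 2
  J2: completes at 21
  J3: completes at 30
Sum = 53
Average = 53/3
= 17.67


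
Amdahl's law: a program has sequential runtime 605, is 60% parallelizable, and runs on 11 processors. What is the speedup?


Amdahl's law: T_p = T × ((1-p) + p/N)
= 605 × ((1-0.6) + 0.6/11)
= 605 × (0.40 + 0.0545)
= 605 × 0.4545
= 275.00
Speedup = 605/275.00
= 2.20×


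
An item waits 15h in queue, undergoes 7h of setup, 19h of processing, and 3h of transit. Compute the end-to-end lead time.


Lead time = queue + setup + processing + transit
= 15 + 7 + 19 + 3
= 44 hours


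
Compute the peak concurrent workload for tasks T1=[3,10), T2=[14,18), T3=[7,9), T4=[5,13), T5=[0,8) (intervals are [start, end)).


Check each time point for overlaps:
  t=7: 4 tasks active (T1, T3, T4, T5)
Max concurrent = 4


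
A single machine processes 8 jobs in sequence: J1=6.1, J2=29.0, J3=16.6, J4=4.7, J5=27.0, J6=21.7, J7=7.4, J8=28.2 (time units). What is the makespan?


Sequential makespan: sum all processing times
= 6.1 + 29.0 + 16.6 + 4.7 + 27.0 + 21.7 + 7.4 + 28.2
= 140.7 time units


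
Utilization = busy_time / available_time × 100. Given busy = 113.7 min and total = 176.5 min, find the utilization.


Utilization = busy / total × 100
= 113.7 / 176.5 × 100
= 64.4%


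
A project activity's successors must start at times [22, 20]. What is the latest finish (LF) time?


LF = min of all successor start times
Successors start at: [22, 20]
LF = min(22, 20)
= 20


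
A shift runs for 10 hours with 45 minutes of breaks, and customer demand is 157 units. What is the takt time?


Available = 10×60 - 45 = 555 min
Takt time = 555 / 157
= 3.54 min/unit


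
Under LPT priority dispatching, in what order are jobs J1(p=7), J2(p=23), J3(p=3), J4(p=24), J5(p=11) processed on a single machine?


LPT: sort by longest processing time first
  J4: p=24
  J2: p=23
  J5: p=11
  J1: p=7
  J3: p=3
Order: J4 → J2 → J5 → J1 → J3


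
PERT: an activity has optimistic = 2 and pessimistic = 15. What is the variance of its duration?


σ² = ((p - o) / 6)² = (p - o)² / 36
= (15 - 2)² / 36
= 13² / 36
= 169 / 36
= 4.6944


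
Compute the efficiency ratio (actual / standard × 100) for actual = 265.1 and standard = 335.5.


Efficiency = (actual / standard) × 100
= (265.1 / 335.5) × 100
= 79.0%


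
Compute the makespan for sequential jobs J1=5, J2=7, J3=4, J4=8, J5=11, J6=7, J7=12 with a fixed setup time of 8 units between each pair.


Makespan = Σ processing + (n-1) × setup
= (5 + 7 + 4 + 8 + 11 + 7 + 12) + (7-1)×8
= 54 + 48
= 102 time units


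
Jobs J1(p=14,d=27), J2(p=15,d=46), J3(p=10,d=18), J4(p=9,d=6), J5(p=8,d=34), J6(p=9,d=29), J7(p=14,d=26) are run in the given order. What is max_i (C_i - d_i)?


Lateness per job (L = C - d):
  J1: C=14, d=27, L=-13
  J2: C=29, d=46, L=-17
  J3: C=39, d=18, L=21
  J4: C=48, d=6, L=42
  J5: C=56, d=34, L=22
  J6: C=65, d=29, L=36
  J7: C=79, d=26, L=53
Lmax = max(-13, -17, 21, 42, 22, 36, 53)
= 53


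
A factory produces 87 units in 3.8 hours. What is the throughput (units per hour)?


Throughput = units / time
= 87 / 3.8
= 22.9 units/hour


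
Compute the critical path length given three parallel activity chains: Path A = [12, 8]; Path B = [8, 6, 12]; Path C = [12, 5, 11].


Path A: 12 + 8 = 20
Path B: 8 + 6 + 12 = 26
Path C: 12 + 5 + 11 = 28
Critical path = longest = max(20, 26, 28)
= 28 (Path C)


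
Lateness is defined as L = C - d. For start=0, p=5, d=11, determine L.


Completion = 0 + 5 = 5
Lateness = C - d = 5 - 11
= -6


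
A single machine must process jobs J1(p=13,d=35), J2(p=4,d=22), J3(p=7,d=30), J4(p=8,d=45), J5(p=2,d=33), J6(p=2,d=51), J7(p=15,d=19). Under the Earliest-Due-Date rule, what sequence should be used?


EDD: sort by earliest due date
  J7: d=19, p=15
  J2: d=22, p=4
  J3: d=30, p=7
  J5: d=33, p=2
  J1: d=35, p=13
  J4: d=45, p=8
  J6: d=51, p=2
Order: J7 → J2 → J3 → J5 → J1 → J4 → J6


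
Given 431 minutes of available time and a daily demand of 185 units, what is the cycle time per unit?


Cycle time = available time / demand
= 431 / 185
= 2.33 min/unit


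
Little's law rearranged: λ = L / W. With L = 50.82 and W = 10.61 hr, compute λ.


Little's law: L = λW → λ = L / W
= 50.82 / 10.61
= 4.79 per hour


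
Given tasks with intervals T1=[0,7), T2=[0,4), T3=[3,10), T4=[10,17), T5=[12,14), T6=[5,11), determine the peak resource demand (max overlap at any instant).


Check each time point for overlaps:
  t=3: 3 tasks active (T1, T2, T3)
Max concurrent = 3


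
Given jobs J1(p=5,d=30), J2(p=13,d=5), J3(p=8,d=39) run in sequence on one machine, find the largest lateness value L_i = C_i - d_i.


Lateness per job (L = C - d):
  J1: C=5, d=30, L=-25
  J2: C=18, d=5, L=13
  J3: C=26, d=39, L=-13
Lmax = max(-25, 13, -13)
= 13


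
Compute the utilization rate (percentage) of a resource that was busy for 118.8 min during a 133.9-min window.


Utilization = busy / total × 100
= 118.8 / 133.9 × 100
= 88.7%


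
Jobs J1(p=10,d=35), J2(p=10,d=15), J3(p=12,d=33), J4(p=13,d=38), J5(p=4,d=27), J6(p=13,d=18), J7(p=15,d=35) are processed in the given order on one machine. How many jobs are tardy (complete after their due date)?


Completion vs due date:
  J1: C=10, d=35 → on time
  J2: C=20, d=15 → TARDY
  J3: C=32, d=33 → on time
  J4: C=45, d=38 → TARDY
  J5: C=49, d=27 → TARDY
  J6: C=62, d=18 → TARDY
  J7: C=77, d=35 → TARDY
Tardy jobs: J2, J4, J5, J6, J7
Count = 5


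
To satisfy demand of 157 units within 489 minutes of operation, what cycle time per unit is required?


Cycle time = available time / demand
= 489 / 157
= 3.11 min/unit


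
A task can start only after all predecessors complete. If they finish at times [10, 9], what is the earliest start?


ES = max of all predecessor completion times
Predecessors: [10, 9]
ES = max(10, 9)
= 10


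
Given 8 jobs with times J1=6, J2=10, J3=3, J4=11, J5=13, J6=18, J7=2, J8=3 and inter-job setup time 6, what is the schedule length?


Makespan = Σ processing + (n-1) × setup
= (6 + 10 + 3 + 11 + 13 + 18 + 2 + 3) + (8-1)×6
= 66 + 42
= 108 time units


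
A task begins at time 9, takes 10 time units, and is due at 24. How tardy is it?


Completion = start + processing = 9 + 10 = 19
Tardiness = max(0, C - d) = max(0, 19 - 24)
= max(0, -5)
= 0


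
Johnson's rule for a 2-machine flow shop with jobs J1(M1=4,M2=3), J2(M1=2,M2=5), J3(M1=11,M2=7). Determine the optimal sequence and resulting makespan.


Johnson's rule:
Group 1 (M1≤M2, sort by M1): ['J2']
Group 2 (M1>M2, sort desc M2): ['J3', 'J1']
Sequence: J2 → J3 → J1
Makespan calculation:
  J2: M1 done=2, M2 done=7
  J3: M1 done=13, M2 done=20
  J1: M1 done=17, M2 done=23
= Sequence: J2 → J3 → J1, Makespan: 23


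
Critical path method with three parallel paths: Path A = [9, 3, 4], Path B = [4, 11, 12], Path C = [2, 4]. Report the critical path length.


Path A: 9 + 3 + 4 = 16
Path B: 4 + 11 + 12 = 27
Path C: 2 + 4 = 6
Critical path = longest = max(16, 27, 6)
= 27 (Path B)


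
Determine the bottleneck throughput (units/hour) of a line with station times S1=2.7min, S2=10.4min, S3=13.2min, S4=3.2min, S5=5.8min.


Bottleneck = longest station time
Station times: [2.7, 10.4, 13.2, 3.2, 5.8]
Max = 13.2 min
Rate = 60 / 13.2
= 4.55 units/hour (bottleneck: 13.2min)


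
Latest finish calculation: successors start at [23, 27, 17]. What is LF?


LF = min of all successor start times
Successors start at: [23, 27, 17]
LF = min(23, 27, 17)
= 17


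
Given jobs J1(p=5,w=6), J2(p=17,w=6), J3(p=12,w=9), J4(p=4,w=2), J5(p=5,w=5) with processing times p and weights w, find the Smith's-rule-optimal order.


WSPT (Smith's rule): sort by p/w ascending
  J1: p/w = 5/6 = 0.833
  J5: p/w = 5/5 = 1.000
  J3: p/w = 12/9 = 1.333
  J4: p/w = 4/2 = 2.000
  J2: p/w = 17/6 = 2.833
Order: J1 → J5 → J3 → J4 → J2


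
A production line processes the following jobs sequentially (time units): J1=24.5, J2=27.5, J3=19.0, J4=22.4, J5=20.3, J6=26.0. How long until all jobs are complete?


Sequential makespan: sum all processing times
= 24.5 + 27.5 + 19.0 + 22.4 + 20.3 + 26.0
= 139.7 time units


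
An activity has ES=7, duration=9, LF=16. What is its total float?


EF = ES + duration = 7 + 9 = 16
LS = LF - duration = 16 - 9 = 7
Total Float = LF - EF = 16 - 16
(or LS - ES = 7 - 7)
= 0


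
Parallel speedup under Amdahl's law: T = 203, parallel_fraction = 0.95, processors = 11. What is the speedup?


Amdahl's law: T_p = T × ((1-p) + p/N)
= 203 × ((1-0.95) + 0.95/11)
= 203 × (0.05 + 0.0864)
= 203 × 0.1364
= 27.68
Speedup = 203/27.68
= 7.33×


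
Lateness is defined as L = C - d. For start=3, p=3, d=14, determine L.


Completion = 3 + 3 = 6
Lateness = C - d = 6 - 14
= -8


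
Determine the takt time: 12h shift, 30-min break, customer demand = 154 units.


Available = 12×60 - 30 = 690 min
Takt time = 690 / 154
= 4.48 min/unit


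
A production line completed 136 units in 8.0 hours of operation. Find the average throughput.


Throughput = units / time
= 136 / 8.0
= 17.0 units/hour


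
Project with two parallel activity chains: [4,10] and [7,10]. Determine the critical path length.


Path A: 4 + 10 = 14
Path B: 7 + 10 = 17
Critical path = longest = max(14, 17)
= 17 (Path B)


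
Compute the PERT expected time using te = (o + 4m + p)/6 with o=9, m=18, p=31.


te = (o + 4m + p) / 6
= (9 + 4×18 + 31) / 6
= (9 + 72 + 31) / 6
= 112 / 6
= 18.67


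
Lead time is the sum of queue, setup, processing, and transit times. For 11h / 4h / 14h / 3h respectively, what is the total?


Lead time = queue + setup + processing + transit
= 11 + 4 + 14 + 3
= 32 hours


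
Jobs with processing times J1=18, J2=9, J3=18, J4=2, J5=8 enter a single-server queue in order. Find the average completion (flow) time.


Completion times:
  J1: completes at 18
  J2: completes at 27
  J3: completes at 45
  J4: completes at 47
  J5: completes at 55
Sum = 192
Average = 192/5
= 38.40


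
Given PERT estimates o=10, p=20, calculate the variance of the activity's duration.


σ² = ((p - o) / 6)² = (p - o)² / 36
= (20 - 10)² / 36
= 10² / 36
= 100 / 36
= 2.7778


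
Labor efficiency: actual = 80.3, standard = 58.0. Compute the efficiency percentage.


Efficiency = (actual / standard) × 100
= (80.3 / 58.0) × 100
= 138.4%


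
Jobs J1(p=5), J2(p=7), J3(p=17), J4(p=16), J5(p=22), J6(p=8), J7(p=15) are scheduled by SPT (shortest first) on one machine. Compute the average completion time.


SPT order: J1 → J2 → J6 → J7 → J4 → J3 → J5
Completion times:
  J1: C=5
  J2: C=12
  J6: C=20
  J7: C=35
  J4: C=51
  J3: C=68
  J5: C=90
Sum = 281, n = 7
Mean flow = 281/7
= 40.14


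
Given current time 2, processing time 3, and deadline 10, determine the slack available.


Slack = due - current_time - processing
= 10 - 2 - 3
= 5


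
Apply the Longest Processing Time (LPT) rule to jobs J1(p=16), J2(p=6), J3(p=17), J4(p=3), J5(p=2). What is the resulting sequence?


LPT: sort by longest processing time first
  J3: p=17
  J1: p=16
  J2: p=6
  J4: p=3
  J5: p=2
Order: J3 → J1 → J2 → J4 → J5


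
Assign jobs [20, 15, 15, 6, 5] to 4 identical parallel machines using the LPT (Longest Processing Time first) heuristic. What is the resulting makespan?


Jobs (LPT sorted): [20, 15, 15, 6, 5]
Machines: 4
  J=20 → Machine 1 (load: 0+20=20)
  J=15 → Machine 2 (load: 0+15=15)
  J=15 → Machine 3 (load: 0+15=15)
  J=6 → Machine 4 (load: 0+6=6)
  J=5 → Machine 4 (load: 6+5=11)
Machine loads: [20, 15, 15, 11]
Makespan = max = 20 time units


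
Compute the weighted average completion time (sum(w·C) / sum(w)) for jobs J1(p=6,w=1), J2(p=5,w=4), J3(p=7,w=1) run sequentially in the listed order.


Completion times:
  J1: C=6, w×C=1×6=6
  J2: C=11, w×C=4×11=44
  J3: C=18, w×C=1×18=18
Sum w×C = 68
Sum w = 6
Weighted avg = 68/6
= 11.33


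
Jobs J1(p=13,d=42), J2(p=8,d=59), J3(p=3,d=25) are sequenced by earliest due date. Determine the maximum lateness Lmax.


EDD order: J3 → J1 → J2
Completion and lateness:
  J3: C=3, d=25, L=3-25=-22
  J1: C=16, d=42, L=16-42=-26
  J2: C=24, d=59, L=24-59=-35
Lmax = max(-22, -26, -35)
= -22


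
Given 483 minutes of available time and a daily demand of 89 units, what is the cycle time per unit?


Cycle time = available time / demand
= 483 / 89
= 5.43 min/unit


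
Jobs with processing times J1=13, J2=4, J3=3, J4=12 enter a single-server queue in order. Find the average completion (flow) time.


Completion times:
  J1: completes at 13
  J2: completes at 17
  J3: completes at 20
  J4: completes at 32
Sum = 82
Average = 82/4
= 20.50


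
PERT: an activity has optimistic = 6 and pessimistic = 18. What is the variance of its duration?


σ² = ((p - o) / 6)² = (p - o)² / 36
= (18 - 6)² / 36
= 12² / 36
= 144 / 36
= 4.0000


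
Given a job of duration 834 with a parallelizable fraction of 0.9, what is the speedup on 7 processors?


Amdahl's law: T_p = T × ((1-p) + p/N)
= 834 × ((1-0.9) + 0.9/7)
= 834 × (0.10 + 0.1286)
= 834 × 0.2286
= 190.63
Speedup = 834/190.63
= 4.38×


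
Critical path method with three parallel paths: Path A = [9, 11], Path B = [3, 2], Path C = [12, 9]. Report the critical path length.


Path A: 9 + 11 = 20
Path B: 3 + 2 = 5
Path C: 12 + 9 = 21
Critical path = longest = max(20, 5, 21)
= 21 (Path C)


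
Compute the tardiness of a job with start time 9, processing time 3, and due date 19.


Completion = start + processing = 9 + 3 = 12
Tardiness = max(0, C - d) = max(0, 12 - 19)
= max(0, -7)
= 0


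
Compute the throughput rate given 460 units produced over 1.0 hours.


Throughput = units / time
= 460 / 1.0
= 460.0 units/hour


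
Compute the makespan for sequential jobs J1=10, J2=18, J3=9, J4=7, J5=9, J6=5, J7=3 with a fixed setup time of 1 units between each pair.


Makespan = Σ processing + (n-1) × setup
= (10 + 18 + 9 + 7 + 9 + 5 + 3) + (7-1)×1
= 61 + 6
= 67 time units


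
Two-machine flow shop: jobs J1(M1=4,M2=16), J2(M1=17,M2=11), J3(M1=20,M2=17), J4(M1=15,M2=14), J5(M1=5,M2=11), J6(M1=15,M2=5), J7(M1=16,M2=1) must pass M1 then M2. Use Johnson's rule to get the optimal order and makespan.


Johnson's rule:
Group 1 (M1≤M2, sort by M1): ['J1', 'J5']
Group 2 (M1>M2, sort desc M2): ['J3', 'J4', 'J2', 'J6', 'J7']
Sequence: J1 → J5 → J3 → J4 → J2 → J6 → J7
Makespan calculation:
  J1: M1 done=4, M2 done=20
  J5: M1 done=9, M2 done=31
  J3: M1 done=29, M2 done=48
  J4: M1 done=44, M2 done=62
  J2: M1 done=61, M2 done=73
  J6: M1 done=76, M2 done=81
  J7: M1 done=92, M2 done=93
= Sequence: J1 → J5 → J3 → J4 → J2 → J6 → J7, Makespan: 93


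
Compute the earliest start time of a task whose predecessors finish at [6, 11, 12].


ES = max of all predecessor completion times
Predecessors: [6, 11, 12]
ES = max(6, 11, 12)
= 12


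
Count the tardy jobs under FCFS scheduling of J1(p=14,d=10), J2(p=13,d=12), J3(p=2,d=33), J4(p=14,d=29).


Completion vs due date:
  J1: C=14, d=10 → TARDY
  J2: C=27, d=12 → TARDY
  J3: C=29, d=33 → on time
  J4: C=43, d=29 → TARDY
Tardy jobs: J1, J2, J4
Count = 3


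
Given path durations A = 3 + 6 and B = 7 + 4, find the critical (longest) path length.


Path A: 3 + 6 = 9
Path B: 7 + 4 = 11
Critical path = longest = max(9, 11)
= 11 (Path B)


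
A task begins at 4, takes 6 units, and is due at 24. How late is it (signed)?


Completion = 4 + 6 = 10
Lateness = C - d = 10 - 24
= -14


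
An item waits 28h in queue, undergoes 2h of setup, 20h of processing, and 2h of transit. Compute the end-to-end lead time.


Lead time = queue + setup + processing + transit
= 28 + 2 + 20 + 2
= 52 hours


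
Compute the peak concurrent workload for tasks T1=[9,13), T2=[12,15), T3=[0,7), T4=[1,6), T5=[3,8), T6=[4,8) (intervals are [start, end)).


Check each time point for overlaps:
  t=4: 4 tasks active (T3, T4, T5, T6)
Max concurrent = 4


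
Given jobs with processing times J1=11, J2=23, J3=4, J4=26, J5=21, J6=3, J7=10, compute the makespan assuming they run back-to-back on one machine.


Sequential makespan: sum all processing times
= 11 + 23 + 4 + 26 + 21 + 3 + 10
= 98 time units


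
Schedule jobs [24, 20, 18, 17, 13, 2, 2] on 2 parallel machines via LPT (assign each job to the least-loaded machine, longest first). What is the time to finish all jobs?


Jobs (LPT sorted): [24, 20, 18, 17, 13, 2, 2]
Machines: 2
  J=24 → Machine 1 (load: 0+24=24)
  J=20 → Machine 2 (load: 0+20=20)
  J=18 → Machine 2 (load: 20+18=38)
  J=17 → Machine 1 (load: 24+17=41)
  J=13 → Machine 2 (load: 38+13=51)
  J=2 → Machine 1 (load: 41+2=43)
  J=2 → Machine 1 (load: 43+2=45)
Machine loads: [45, 51]
Makespan = max = 51 time units


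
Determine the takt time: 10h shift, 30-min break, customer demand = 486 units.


Available = 10×60 - 30 = 570 min
Takt time = 570 / 486
= 1.17 min/unit


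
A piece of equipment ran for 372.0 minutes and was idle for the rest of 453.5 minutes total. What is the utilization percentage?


Utilization = busy / total × 100
= 372.0 / 453.5 × 100
= 82.0%


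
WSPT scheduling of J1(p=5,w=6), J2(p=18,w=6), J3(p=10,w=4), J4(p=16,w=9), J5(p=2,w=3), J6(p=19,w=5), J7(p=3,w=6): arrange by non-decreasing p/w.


WSPT (Smith's rule): sort by p/w ascending
  J7: p/w = 3/6 = 0.500
  J5: p/w = 2/3 = 0.667
  J1: p/w = 5/6 = 0.833
  J4: p/w = 16/9 = 1.778
  J3: p/w = 10/4 = 2.500
  J2: p/w = 18/6 = 3.000
  J6: p/w = 19/5 = 3.800
Order: J7 → J5 → J1 → J4 → J3 → J2 → J6


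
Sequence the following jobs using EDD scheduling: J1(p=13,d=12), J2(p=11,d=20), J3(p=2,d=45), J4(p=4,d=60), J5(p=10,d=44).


EDD: sort by earliest due date
  J1: d=12, p=13
  J2: d=20, p=11
  J5: d=44, p=10
  J3: d=45, p=2
  J4: d=60, p=4
Order: J1 → J2 → J5 → J3 → J4


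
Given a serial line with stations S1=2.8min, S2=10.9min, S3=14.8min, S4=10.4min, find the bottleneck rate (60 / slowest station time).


Bottleneck = longest station time
Station times: [2.8, 10.9, 14.8, 10.4]
Max = 14.8 min
Rate = 60 / 14.8
= 4.05 units/hour (bottleneck: 14.8min)


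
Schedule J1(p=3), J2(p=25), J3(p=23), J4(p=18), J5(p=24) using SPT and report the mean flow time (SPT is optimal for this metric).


SPT order: J1 → J4 → J3 → J5 → J2
Completion times:
  J1: C=3
  J4: C=21
  J3: C=44
  J5: C=68
  J2: C=93
Sum = 229, n = 5
Mean flow = 229/5
= 45.80


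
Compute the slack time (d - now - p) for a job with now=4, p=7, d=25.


Slack = due - current_time - processing
= 25 - 4 - 7
= 14


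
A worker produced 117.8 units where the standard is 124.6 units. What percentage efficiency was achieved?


Efficiency = (actual / standard) × 100
= (117.8 / 124.6) × 100
= 94.5%


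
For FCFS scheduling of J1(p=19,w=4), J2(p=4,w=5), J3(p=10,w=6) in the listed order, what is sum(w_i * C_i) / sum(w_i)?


Completion times:
  J1: C=19, w×C=4×19=76
  J2: C=23, w×C=5×23=115
  J3: C=33, w×C=6×33=198
Sum w×C = 389
Sum w = 15
Weighted avg = 389/15
= 25.93


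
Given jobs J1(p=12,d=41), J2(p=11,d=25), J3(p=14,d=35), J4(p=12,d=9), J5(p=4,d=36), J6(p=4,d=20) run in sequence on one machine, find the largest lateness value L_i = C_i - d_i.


Lateness per job (L = C - d):
  J1: C=12, d=41, L=-29
  J2: C=23, d=25, L=-2
  J3: C=37, d=35, L=2
  J4: C=49, d=9, L=40
  J5: C=53, d=36, L=17
  J6: C=57, d=20, L=37
Lmax = max(-29, -2, 2, 40, 17, 37)
= 40


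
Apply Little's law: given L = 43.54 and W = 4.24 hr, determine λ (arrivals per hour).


Little's law: L = λW → λ = L / W
= 43.54 / 4.24
= 10.27 per hour


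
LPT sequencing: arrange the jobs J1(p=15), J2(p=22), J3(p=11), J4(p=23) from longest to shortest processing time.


LPT: sort by longest processing time first
  J4: p=23
  J2: p=22
  J1: p=15
  J3: p=11
Order: J4 → J2 → J1 → J3


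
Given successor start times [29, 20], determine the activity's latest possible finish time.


LF = min of all successor start times
Successors start at: [29, 20]
LF = min(29, 20)
= 20


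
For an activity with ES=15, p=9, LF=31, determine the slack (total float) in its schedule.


EF = ES + duration = 15 + 9 = 24
LS = LF - duration = 31 - 9 = 22
Total Float = LF - EF = 31 - 24
(or LS - ES = 22 - 15)
= 7


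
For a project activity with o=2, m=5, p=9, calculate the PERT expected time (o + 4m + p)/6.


te = (o + 4m + p) / 6
= (2 + 4×5 + 9) / 6
= (2 + 20 + 9) / 6
= 31 / 6
= 5.17


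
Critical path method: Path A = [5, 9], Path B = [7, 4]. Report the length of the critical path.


Path A: 5 + 9 = 14
Path B: 7 + 4 = 11
Critical path = longest = max(14, 11)
= 14 (Path A)


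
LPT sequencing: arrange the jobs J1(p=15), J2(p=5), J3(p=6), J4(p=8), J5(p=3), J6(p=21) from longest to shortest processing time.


LPT: sort by longest processing time first
  J6: p=21
  J1: p=15
  J4: p=8
  J3: p=6
  J2: p=5
  J5: p=3
Order: J6 → J1 → J4 → J3 → J2 → J5


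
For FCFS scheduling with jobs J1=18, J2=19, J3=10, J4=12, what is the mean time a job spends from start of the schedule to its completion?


Completion times:
  J1: completes at 18
  J2: completes at 37
  J3: completes at 47
  J4: completes at 59
Sum = 161
Average = 161/4
= 40.25


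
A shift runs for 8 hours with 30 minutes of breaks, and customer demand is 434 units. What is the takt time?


Available = 8×60 - 30 = 450 min
Takt time = 450 / 434
= 1.04 min/unit


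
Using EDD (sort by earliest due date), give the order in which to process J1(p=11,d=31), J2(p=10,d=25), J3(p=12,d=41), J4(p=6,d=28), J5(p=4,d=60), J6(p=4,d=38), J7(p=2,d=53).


EDD: sort by earliest due date
  J2: d=25, p=10
  J4: d=28, p=6
  J1: d=31, p=11
  J6: d=38, p=4
  J3: d=41, p=12
  J7: d=53, p=2
  J5: d=60, p=4
Order: J2 → J4 → J1 → J6 → J3 → J7 → J5


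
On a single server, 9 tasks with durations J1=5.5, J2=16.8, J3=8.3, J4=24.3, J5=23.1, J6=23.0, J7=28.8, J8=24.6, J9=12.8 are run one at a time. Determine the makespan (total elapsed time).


Sequential makespan: sum all processing times
= 5.5 + 16.8 + 8.3 + 24.3 + 23.1 + 23.0 + 28.8 + 24.6 + 12.8
= 167.2 time units


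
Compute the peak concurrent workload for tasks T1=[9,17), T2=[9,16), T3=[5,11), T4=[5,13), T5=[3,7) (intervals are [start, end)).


Check each time point for overlaps:
  t=9: 4 tasks active (T1, T2, T3, T4)
Max concurrent = 4


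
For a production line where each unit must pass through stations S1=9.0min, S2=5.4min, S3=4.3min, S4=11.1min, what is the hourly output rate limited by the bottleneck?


Bottleneck = longest station time
Station times: [9.0, 5.4, 4.3, 11.1]
Max = 11.1 min
Rate = 60 / 11.1
= 5.41 units/hour (bottleneck: 11.1min)


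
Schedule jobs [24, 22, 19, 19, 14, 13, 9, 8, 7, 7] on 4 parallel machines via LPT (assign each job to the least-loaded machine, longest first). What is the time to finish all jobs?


Jobs (LPT sorted): [24, 22, 19, 19, 14, 13, 9, 8, 7, 7]
Machines: 4
  J=24 → Machine 1 (load: 0+24=24)
  J=22 → Machine 2 (load: 0+22=22)
  J=19 → Machine 3 (load: 0+19=19)
  J=19 → Machine 4 (load: 0+19=19)
  J=14 → Machine 3 (load: 19+14=33)
  J=13 → Machine 4 (load: 19+13=32)
  J=9 → Machine 2 (load: 22+9=31)
  J=8 → Machine 1 (load: 24+8=32)
  J=7 → Machine 2 (load: 31+7=38)
  J=7 → Machine 1 (load: 32+7=39)
Machine loads: [39, 38, 33, 32]
Makespan = max = 39 time units


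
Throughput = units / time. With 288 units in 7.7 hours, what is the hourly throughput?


Throughput = units / time
= 288 / 7.7
= 37.4 units/hour


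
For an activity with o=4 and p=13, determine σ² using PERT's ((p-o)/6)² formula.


σ² = ((p - o) / 6)² = (p - o)² / 36
= (13 - 4)² / 36
= 9² / 36
= 81 / 36
= 2.2500


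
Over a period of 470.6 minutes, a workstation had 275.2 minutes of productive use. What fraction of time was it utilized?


Utilization = busy / total × 100
= 275.2 / 470.6 × 100
= 58.5%


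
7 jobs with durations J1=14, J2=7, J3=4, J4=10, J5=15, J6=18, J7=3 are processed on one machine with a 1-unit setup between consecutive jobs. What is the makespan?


Makespan = Σ processing + (n-1) × setup
= (14 + 7 + 4 + 10 + 15 + 18 + 3) + (7-1)×1
= 71 + 6
= 77 time units


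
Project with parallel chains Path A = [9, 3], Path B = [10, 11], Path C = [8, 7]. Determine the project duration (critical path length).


Path A: 9 + 3 = 12
Path B: 10 + 11 = 21
Path C: 8 + 7 = 15
Critical path = longest = max(12, 21, 15)
= 21 (Path B)


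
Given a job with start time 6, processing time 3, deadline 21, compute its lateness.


Completion = 6 + 3 = 9
Lateness = C - d = 9 - 21
= -12


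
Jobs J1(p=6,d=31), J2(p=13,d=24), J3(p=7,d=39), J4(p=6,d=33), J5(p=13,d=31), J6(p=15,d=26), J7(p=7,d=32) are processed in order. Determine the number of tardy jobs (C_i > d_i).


Completion vs due date:
  J1: C=6, d=31 → on time
  J2: C=19, d=24 → on time
  J3: C=26, d=39 → on time
  J4: C=32, d=33 → on time
  J5: C=45, d=31 → TARDY
  J6: C=60, d=26 → TARDY
  J7: C=67, d=32 → TARDY
Tardy jobs: J5, J6, J7
Count = 3


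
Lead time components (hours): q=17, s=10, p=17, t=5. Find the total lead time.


Lead time = queue + setup + processing + transit
= 17 + 10 + 17 + 5
= 49 hours


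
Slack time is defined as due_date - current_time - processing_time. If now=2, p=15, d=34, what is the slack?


Slack = due - current_time - processing
= 34 - 2 - 15
= 17


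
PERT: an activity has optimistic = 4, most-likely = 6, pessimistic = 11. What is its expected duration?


te = (o + 4m + p) / 6
= (4 + 4×6 + 11) / 6
= (4 + 24 + 11) / 6
= 39 / 6
= 6.50


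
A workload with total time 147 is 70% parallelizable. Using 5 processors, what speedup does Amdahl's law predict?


Amdahl's law: T_p = T × ((1-p) + p/N)
= 147 × ((1-0.7) + 0.7/5)
= 147 × (0.30 + 0.1400)
= 147 × 0.4400
= 64.68
Speedup = 147/64.68
= 2.27×


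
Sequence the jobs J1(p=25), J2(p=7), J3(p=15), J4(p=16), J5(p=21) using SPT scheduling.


SPT: sort by shortest processing time
  J2: p=7
  J3: p=15
  J4: p=16
  J5: p=21
  J1: p=25
Order: J2 → J3 → J4 → J5 → J1


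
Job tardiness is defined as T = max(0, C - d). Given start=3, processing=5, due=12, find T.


Completion = start + processing = 3 + 5 = 8
Tardiness = max(0, C - d) = max(0, 8 - 12)
= max(0, -4)
= 0


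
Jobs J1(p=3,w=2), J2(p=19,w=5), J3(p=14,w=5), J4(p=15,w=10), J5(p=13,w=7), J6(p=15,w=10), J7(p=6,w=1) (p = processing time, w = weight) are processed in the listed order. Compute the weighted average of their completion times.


Completion times:
  J1: C=3, w×C=2×3=6
  J2: C=22, w×C=5×22=110
  J3: C=36, w×C=5×36=180
  J4: C=51, w×C=10×51=510
  J5: C=64, w×C=7×64=448
  J6: C=79, w×C=10×79=790
  J7: C=85, w×C=1×85=85
Sum w×C = 2129
Sum w = 40
Weighted avg = 2129/40
= 53.23


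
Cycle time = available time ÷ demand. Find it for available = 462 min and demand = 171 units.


Cycle time = available time / demand
= 462 / 171
= 2.70 min/unit


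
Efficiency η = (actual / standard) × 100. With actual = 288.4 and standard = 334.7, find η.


Efficiency = (actual / standard) × 100
= (288.4 / 334.7) × 100
= 86.2%


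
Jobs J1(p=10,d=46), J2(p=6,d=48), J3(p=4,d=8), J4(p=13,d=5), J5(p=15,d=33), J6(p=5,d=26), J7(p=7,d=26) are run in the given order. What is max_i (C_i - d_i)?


Lateness per job (L = C - d):
  J1: C=10, d=46, L=-36
  J2: C=16, d=48, L=-32
  J3: C=20, d=8, L=12
  J4: C=33, d=5, L=28
  J5: C=48, d=33, L=15
  J6: C=53, d=26, L=27
  J7: C=60, d=26, L=34
Lmax = max(-36, -32, 12, 28, 15, 27, 34)
= 34


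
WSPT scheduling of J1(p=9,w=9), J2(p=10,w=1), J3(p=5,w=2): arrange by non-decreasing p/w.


WSPT (Smith's rule): sort by p/w ascending
  J1: p/w = 9/9 = 1.000
  J3: p/w = 5/2 = 2.500
  J2: p/w = 10/1 = 10.000
Order: J1 → J3 → J2


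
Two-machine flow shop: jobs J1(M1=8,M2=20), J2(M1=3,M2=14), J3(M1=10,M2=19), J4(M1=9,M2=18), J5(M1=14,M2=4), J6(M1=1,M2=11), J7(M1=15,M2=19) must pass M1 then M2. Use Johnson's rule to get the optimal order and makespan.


Johnson's rule:
Group 1 (M1≤M2, sort by M1): ['J6', 'J2', 'J1', 'J4', 'J3', 'J7']
Group 2 (M1>M2, sort desc M2): ['J5']
Sequence: J6 → J2 → J1 → J4 → J3 → J7 → J5
Makespan calculation:
  J6: M1 done=1, M2 done=12
  J2: M1 done=4, M2 done=26
  J1: M1 done=12, M2 done=46
  J4: M1 done=21, M2 done=64
  J3: M1 done=31, M2 done=83
  J7: M1 done=46, M2 done=102
  J5: M1 done=60, M2 done=106
= Sequence: J6 → J2 → J1 → J4 → J3 → J7 → J5, Makespan: 106


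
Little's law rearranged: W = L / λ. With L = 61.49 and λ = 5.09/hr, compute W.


Little's law: L = λW → W = L / λ
= 61.49 / 5.09
= 12.08 hours


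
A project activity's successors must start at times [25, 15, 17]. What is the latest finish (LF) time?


LF = min of all successor start times
Successors start at: [25, 15, 17]
LF = min(25, 15, 17)
= 15


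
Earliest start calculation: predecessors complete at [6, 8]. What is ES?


ES = max of all predecessor completion times
Predecessors: [6, 8]
ES = max(6, 8)
= 8


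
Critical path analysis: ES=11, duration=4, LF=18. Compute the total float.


EF = ES + duration = 11 + 4 = 15
LS = LF - duration = 18 - 4 = 14
Total Float = LF - EF = 18 - 15
(or LS - ES = 14 - 11)
= 3


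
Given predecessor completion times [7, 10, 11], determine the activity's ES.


ES = max of all predecessor completion times
Predecessors: [7, 10, 11]
ES = max(7, 10, 11)
= 11


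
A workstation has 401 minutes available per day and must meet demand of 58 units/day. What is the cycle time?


Cycle time = available time / demand
= 401 / 58
= 6.91 min/unit


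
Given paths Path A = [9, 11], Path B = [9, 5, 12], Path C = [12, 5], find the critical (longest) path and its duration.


Path A: 9 + 11 = 20
Path B: 9 + 5 + 12 = 26
Path C: 12 + 5 = 17
Critical path = longest = max(20, 26, 17)
= 26 (Path B)


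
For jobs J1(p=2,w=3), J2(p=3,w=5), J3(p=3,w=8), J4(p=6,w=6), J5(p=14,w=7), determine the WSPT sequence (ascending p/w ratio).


WSPT (Smith's rule): sort by p/w ascending
  J3: p/w = 3/8 = 0.375
  J2: p/w = 3/5 = 0.600
  J1: p/w = 2/3 = 0.667
  J4: p/w = 6/6 = 1.000
  J5: p/w = 14/7 = 2.000
Order: J3 → J2 → J1 → J4 → J5


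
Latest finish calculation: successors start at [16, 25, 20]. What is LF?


LF = min of all successor start times
Successors start at: [16, 25, 20]
LF = min(16, 25, 20)
= 16


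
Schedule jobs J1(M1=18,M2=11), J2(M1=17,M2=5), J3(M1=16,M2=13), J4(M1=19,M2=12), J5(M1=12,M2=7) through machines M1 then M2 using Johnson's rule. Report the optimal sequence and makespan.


Johnson's rule:
Group 1 (M1≤M2, sort by M1): []
Group 2 (M1>M2, sort desc M2): ['J3', 'J4', 'J1', 'J5', 'J2']
Sequence: J3 → J4 → J1 → J5 → J2
Makespan calculation:
  J3: M1 done=16, M2 done=29
  J4: M1 done=35, M2 done=47
  J1: M1 done=53, M2 done=64
  J5: M1 done=65, M2 done=72
  J2: M1 done=82, M2 done=87
= Sequence: J3 → J4 → J1 → J5 → J2, Makespan: 87


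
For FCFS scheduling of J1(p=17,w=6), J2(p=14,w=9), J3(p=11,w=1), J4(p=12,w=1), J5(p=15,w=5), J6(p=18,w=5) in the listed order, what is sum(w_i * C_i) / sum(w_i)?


Completion times:
  J1: C=17, w×C=6×17=102
  J2: C=31, w×C=9×31=279
  J3: C=42, w×C=1×42=42
  J4: C=54, w×C=1×54=54
  J5: C=69, w×C=5×69=345
  J6: C=87, w×C=5×87=435
Sum w×C = 1257
Sum w = 27
Weighted avg = 1257/27
= 46.56


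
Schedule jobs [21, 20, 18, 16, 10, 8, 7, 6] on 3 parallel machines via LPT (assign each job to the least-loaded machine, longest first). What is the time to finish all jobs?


Jobs (LPT sorted): [21, 20, 18, 16, 10, 8, 7, 6]
Machines: 3
  J=21 → Machine 1 (load: 0+21=21)
  J=20 → Machine 2 (load: 0+20=20)
  J=18 → Machine 3 (load: 0+18=18)
  J=16 → Machine 3 (load: 18+16=34)
  J=10 → Machine 2 (load: 20+10=30)
  J=8 → Machine 1 (load: 21+8=29)
  J=7 → Machine 1 (load: 29+7=36)
  J=6 → Machine 2 (load: 30+6=36)
Machine loads: [36, 36, 34]
Makespan = max = 36 time units


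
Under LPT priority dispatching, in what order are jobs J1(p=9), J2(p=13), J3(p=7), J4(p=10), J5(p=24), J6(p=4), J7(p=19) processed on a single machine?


LPT: sort by longest processing time first
  J5: p=24
  J7: p=19
  J2: p=13
  J4: p=10
  J1: p=9
  J3: p=7
  J6: p=4
Order: J5 → J7 → J2 → J4 → J1 → J3 → J6


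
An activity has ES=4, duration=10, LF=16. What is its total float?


EF = ES + duration = 4 + 10 = 14
LS = LF - duration = 16 - 10 = 6
Total Float = LF - EF = 16 - 14
(or LS - ES = 6 - 4)
= 2


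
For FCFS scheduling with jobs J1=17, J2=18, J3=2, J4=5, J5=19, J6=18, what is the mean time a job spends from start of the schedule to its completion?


Completion times:
  J1: completes at 17
  J2: completes at 35
  J3: completes at 37
  J4: completes at 42
  J5: completes at 61
  J6: completes at 79
Sum = 271
Average = 271/6
= 45.17


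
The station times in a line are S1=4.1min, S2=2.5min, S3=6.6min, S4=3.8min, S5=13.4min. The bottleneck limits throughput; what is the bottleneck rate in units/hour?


Bottleneck = longest station time
Station times: [4.1, 2.5, 6.6, 3.8, 13.4]
Max = 13.4 min
Rate = 60 / 13.4
= 4.48 units/hour (bottleneck: 13.4min)


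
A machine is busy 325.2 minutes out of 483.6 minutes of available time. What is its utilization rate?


Utilization = busy / total × 100
= 325.2 / 483.6 × 100
= 67.2%


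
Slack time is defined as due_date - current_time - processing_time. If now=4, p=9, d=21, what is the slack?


Slack = due - current_time - processing
= 21 - 4 - 9
= 8


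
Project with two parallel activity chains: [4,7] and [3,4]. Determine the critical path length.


Path A: 4 + 7 = 11
Path B: 3 + 4 = 7
Critical path = longest = max(11, 7)
= 11 (Path A)


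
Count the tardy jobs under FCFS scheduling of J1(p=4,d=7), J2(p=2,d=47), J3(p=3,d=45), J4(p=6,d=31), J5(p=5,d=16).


Completion vs due date:
  J1: C=4, d=7 → on time
  J2: C=6, d=47 → on time
  J3: C=9, d=45 → on time
  J4: C=15, d=31 → on time
  J5: C=20, d=16 → TARDY
Tardy jobs: J5
Count = 1


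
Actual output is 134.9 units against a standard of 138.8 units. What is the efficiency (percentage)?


Efficiency = (actual / standard) × 100
= (134.9 / 138.8) × 100
= 97.2%


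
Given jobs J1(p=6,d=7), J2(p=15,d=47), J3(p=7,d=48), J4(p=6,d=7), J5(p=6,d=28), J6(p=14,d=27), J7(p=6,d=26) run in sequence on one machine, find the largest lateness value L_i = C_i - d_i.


Lateness per job (L = C - d):
  J1: C=6, d=7, L=-1
  J2: C=21, d=47, L=-26
  J3: C=28, d=48, L=-20
  J4: C=34, d=7, L=27
  J5: C=40, d=28, L=12
  J6: C=54, d=27, L=27
  J7: C=60, d=26, L=34
Lmax = max(-1, -26, -20, 27, 12, 27, 34)
= 34


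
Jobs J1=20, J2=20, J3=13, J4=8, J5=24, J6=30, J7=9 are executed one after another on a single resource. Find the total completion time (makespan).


Sequential makespan: sum all processing times
= 20 + 20 + 13 + 8 + 24 + 30 + 9
= 124 time units
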